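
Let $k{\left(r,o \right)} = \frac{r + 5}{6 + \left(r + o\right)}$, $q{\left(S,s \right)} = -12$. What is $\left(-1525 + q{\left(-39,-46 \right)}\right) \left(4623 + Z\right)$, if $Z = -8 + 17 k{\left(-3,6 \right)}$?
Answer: $- \frac{63891553}{9} \approx -7.0991 \cdot 10^{6}$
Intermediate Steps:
$k{\left(r,o \right)} = \frac{5 + r}{6 + o + r}$ ($k{\left(r,o \right)} = \frac{5 + r}{6 + \left(o + r\right)} = \frac{5 + r}{6 + o + r}$)
$Z = - \frac{38}{9}$ ($Z = -8 + 17 \frac{5 - 3}{6 + 6 - 3} = -8 + 17 \cdot \frac{1}{9} \cdot 2 = -8 + 17 \cdot \frac{2}{9} = -8 + \frac{34}{9} = - \frac{38}{9} \approx -4.2222$)
$\left(-1525 + q{\left(-39,-46 \right)}\right) \left(4623 + Z\right) = \left(-1525 - 12\right) \left(4623 - \frac{38}{9}\right) = \left(-1537\right) \frac{41569}{9} = - \frac{63891553}{9}$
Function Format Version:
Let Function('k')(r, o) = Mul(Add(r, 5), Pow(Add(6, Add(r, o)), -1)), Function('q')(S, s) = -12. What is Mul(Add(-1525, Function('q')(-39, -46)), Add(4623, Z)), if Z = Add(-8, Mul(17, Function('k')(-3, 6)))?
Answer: Rational(-63891553, 9) ≈ -7.0991e+6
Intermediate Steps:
Function('k')(r, o) = Mul(Pow(Add(6, o, r), -1), Add(5, r)) (Function('k')(r, o) = Mul(Add(5, r), Pow(Add(6, Add(o, r)), -1)) = Mul(Add(5, r), Pow(Add(6, o, r), -1)) = Mul(Pow(Add(6, o, r), -1), Add(5, r)))
Z = Rational(-38, 9) (Z = Add(-8, Mul(17, Mul(Pow(Add(6, 6, -3), -1), Add(5, -3)))) = Add(-8, Mul(17, Mul(Pow(9, -1), 2))) = Add(-8, Mul(17, Mul(Rational(1, 9), 2))) = Add(-8, Mul(17, Rational(2, 9))) = Add(-8, Rational(34, 9)) = Rational(-38, 9) ≈ -4.2222)
Mul(Add(-1525, Function('q')(-39, -46)), Add(4623, Z)) = Mul(Add(-1525, -12), Add(4623, Rational(-38, 9))) = Mul(-1537, Rational(41569, 9)) = Rational(-63891553, 9)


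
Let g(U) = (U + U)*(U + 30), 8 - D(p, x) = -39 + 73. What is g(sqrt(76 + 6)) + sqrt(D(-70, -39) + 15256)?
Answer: 164 + sqrt(15230) + 60*sqrt(82) ≈ 830.73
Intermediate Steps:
D(p, x) = -26 (D(p, x) = 8 - (-39 + 73) = 8 - 1*34 = 8 - 34 = -26)
g(U) = 2*U*(30 + U) (g(U) = (2*U)*(30 + U) = 2*U*(30 + U))
g(sqrt(76 + 6)) + sqrt(D(-70, -39) + 15256) = 2*sqrt(76 + 6)*(30 + sqrt(76 + 6)) + sqrt(-26 + 15256) = 2*sqrt(82)*(30 + sqrt(82)) + sqrt(15230) = sqrt(15230) + 2*sqrt(82)*(30 + sqrt(82))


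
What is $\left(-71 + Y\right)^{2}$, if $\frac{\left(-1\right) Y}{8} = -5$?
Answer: $961$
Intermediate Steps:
$Y = 40$ ($Y = \left(-8\right) \left(-5\right) = 40$)
$\left(-71 + Y\right)^{2} = \left(-71 + 40\right)^{2} = \left(-31\right)^{2} = 961$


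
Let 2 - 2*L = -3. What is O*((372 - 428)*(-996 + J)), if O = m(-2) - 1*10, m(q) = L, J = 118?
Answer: -368760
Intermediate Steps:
L = 5/2 (L = 1 - 1/2*(-3) = 1 + 3/2 = 5/2 ≈ 2.5000)
m(q) = 5/2
O = -15/2 (O = 5/2 - 1*10 = 5/2 - 10 = -15/2 ≈ -7.5000)
O*((372 - 428)*(-996 + J)) = -15*(372 - 428)*(-996 + 118)/2 = -(-420)*(-878) = -15/2*49168 = -368760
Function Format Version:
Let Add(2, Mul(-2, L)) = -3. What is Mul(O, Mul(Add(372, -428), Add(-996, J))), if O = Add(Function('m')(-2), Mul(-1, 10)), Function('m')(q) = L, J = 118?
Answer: -368760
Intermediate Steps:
L = Rational(5, 2) (L = Add(1, Mul(Rational(-1, 2), -3)) = Add(1, Rational(3, 2)) = Rational(5, 2) ≈ 2.5000)
Function('m')(q) = Rational(5, 2)
O = Rational(-15, 2) (O = Add(Rational(5, 2), Mul(-1, 10)) = Add(Rational(5, 2), -10) = Rational(-15, 2) ≈ -7.5000)
Mul(O, Mul(Add(372, -428), Add(-996, J))) = Mul(Rational(-15, 2), Mul(Add(372, -428), Add(-996, 118))) = Mul(Rational(-15, 2), Mul(-56, -878)) = Mul(Rational(-15, 2), 49168) = -368760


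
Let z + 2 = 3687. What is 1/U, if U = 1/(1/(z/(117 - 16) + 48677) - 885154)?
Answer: -4355012559447/4920062 ≈ -8.8515e+5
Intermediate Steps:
z = 3685 (z = -2 + 3687 = 3685)
U = -4920062/4355012559447 (U = 1/(1/(3685/(117 - 16) + 48677) - 885154) = 1/(1/(3685/101 + 48677) - 885154) = 1/(1/(4920062/101) - 885154) = 1/(101/4920062 - 885154) = 1/(-4355012559447/4920062) = -4920062/4355012559447 ≈ -1.1297e-6)
1/U = 1/(-4920062/4355012559447) = -4355012559447/4920062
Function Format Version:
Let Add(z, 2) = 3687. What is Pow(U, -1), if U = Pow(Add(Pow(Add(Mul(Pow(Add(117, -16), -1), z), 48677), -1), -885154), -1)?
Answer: Rational(-4355012559447, 4920062) ≈ -8.8515e+5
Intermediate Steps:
z = 3685 (z = Add(-2, 3687) = 3685)
U = Rational(-4920062, 4355012559447) (U = Pow(Add(Pow(Add(Mul(Pow(Add(117, -16), -1), 3685), 48677), -1), -885154), -1) = Pow(Add(Pow(Add(Mul(Pow(101, -1), 3685), 48677), -1), -885154), -1) = Pow(Add(Pow(Add(Mul(Rational(1, 101), 3685), 48677), -1), -885154), -1) = Pow(Add(Pow(Add(Rational(3685, 101), 48677), -1), -885154), -1) = Pow(Add(Pow(Rational(4920062, 101), -1), -885154), -1) = Pow(Add(Rational(101, 4920062), -885154), -1) = Pow(Rational(-4355012559447, 4920062), -1) = Rational(-4920062, 4355012559447) ≈ -1.1297e-6)
Pow(U, -1) = Pow(Rational(-4920062, 4355012559447), -1) = Rational(-4355012559447, 4920062)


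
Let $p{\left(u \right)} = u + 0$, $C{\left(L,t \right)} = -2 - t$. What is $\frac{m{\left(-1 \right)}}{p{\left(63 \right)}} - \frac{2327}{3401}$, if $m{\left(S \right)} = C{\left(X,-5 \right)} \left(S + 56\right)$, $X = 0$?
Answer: $\frac{772}{399} \approx 1.9348$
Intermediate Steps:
$m{\left(S \right)} = 168 + 3 S$ ($m{\left(S \right)} = \left(-2 - -5\right) \left(S + 56\right) = \left(-2 + 5\right) \left(56 + S\right) = 3 \left(56 + S\right) = 168 + 3 S$)
$p{\left(u \right)} = u$
$\frac{m{\left(-1 \right)}}{p{\left(63 \right)}} - \frac{2327}{3401} = \frac{168 + 3 \left(-1\right)}{63} - \frac{2327}{3401} = \left(168 - 3\right) \frac{1}{63} - \frac{13}{19} = 165 \cdot \frac{1}{63} - \frac{13}{19} = \frac{55}{21} - \frac{13}{19} = \frac{772}{399}$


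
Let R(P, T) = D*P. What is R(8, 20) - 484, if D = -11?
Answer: -572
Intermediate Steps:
R(P, T) = -11*P
R(8, 20) - 484 = -11*8 - 484 = -88 - 484 = -572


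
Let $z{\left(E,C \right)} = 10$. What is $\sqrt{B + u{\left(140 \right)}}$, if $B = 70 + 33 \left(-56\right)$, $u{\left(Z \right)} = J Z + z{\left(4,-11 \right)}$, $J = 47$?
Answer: $2 \sqrt{1203} \approx 69.369$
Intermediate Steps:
$u{\left(Z \right)} = 10 + 47 Z$ ($u{\left(Z \right)} = 47 Z + 10 = 10 + 47 Z$)
$B = -1778$ ($B = 70 - 1848 = -1778$)
$\sqrt{B + u{\left(140 \right)}} = \sqrt{-1778 + \left(10 + 47 \cdot 140\right)} = \sqrt{-1778 + \left(10 + 6580\right)} = \sqrt{-1778 + 6590} = \sqrt{4812} = 2 \sqrt{1203}$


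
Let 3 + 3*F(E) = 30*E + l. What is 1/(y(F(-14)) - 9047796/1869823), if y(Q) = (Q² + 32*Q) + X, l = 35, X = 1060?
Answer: 16828407/229600147864 ≈ 7.3294e-5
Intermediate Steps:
F(E) = 32/3 + 10*E (F(E) = -1 + (30*E + 35)/3 = -1 + (35 + 30*E)/3 = -1 + (35/3 + 10*E) = 32/3 + 10*E)
y(Q) = 1060 + Q² + 32*Q (y(Q) = (Q² + 32*Q) + 1060 = 1060 + Q² + 32*Q)
1/(y(F(-14)) - 9047796/1869823) = 1/((1060 + (32/3 + 10*(-14))² + 32*(32/3 + 10*(-14))) - 9047796/1869823) = 1/((1060 + (32/3 - 140)² + 32*(32/3 - 140)) - 9047796*1/1869823) = 1/((1060 + (-388/3)² + 32*(-388/3)) - 9047796/1869823) = 1/((1060 + 150544/9 - 12416/3) - 9047796/1869823) = 1/(122836/9 - 9047796/1869823) = 1/(229600147864/16828407) = 16828407/229600147864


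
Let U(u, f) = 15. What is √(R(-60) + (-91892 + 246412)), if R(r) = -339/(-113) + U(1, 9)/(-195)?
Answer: √26114374/13 ≈ 393.09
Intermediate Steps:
R(r) = 38/13 (R(r) = -339/(-113) + 15/(-195) = -339*(-1/113) + 15*(-1/195) = 3 - 1/13 = 38/13)
√(R(-60) + (-91892 + 246412)) = √(38/13 + (-91892 + 246412)) = √(38/13 + 154520) = √(2008798/13) = √26114374/13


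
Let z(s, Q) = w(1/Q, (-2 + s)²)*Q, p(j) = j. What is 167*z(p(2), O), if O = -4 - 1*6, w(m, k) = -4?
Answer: 6680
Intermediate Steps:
O = -10 (O = -4 - 6 = -10)
z(s, Q) = -4*Q
167*z(p(2), O) = 167*(-4*(-10)) = 167*40 = 6680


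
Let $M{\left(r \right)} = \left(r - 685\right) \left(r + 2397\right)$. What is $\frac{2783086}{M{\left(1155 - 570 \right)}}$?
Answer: $- \frac{1391543}{149100} \approx -9.3329$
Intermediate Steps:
$M{\left(r \right)} = \left(-685 + r\right) \left(2397 + r\right)$
$\frac{2783086}{M{\left(1155 - 570 \right)}} = \frac{2783086}{-1641945 + \left(1155 - 570\right)^{2} + 1712 \left(1155 - 570\right)} = \frac{2783086}{-1641945 + 585^{2} + 1712 \cdot 585} = \frac{2783086}{-1641945 + 342225 + 1001520} = \frac{2783086}{-298200} = 2783086 \left(- \frac{1}{298200}\right) = - \frac{1391543}{149100}$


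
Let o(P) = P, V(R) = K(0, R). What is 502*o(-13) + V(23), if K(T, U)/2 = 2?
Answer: -6522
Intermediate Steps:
K(T, U) = 4 (K(T, U) = 2*2 = 4)
V(R) = 4
502*o(-13) + V(23) = 502*(-13) + 4 = -6526 + 4 = -6522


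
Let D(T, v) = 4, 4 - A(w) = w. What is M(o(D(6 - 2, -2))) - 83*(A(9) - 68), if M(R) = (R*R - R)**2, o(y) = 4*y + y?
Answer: 150459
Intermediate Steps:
A(w) = 4 - w
o(y) = 5*y
M(R) = (R**2 - R)**2
M(o(D(6 - 2, -2))) - 83*(A(9) - 68) = (5*4)**2*(-1 + 5*4)**2 - 83*((4 - 1*9) - 68) = 20**2*(-1 + 20)**2 - 83*((4 - 9) - 68) = 400*19**2 - 83*(-5 - 68) = 400*361 - 83*(-73) = 144400 - 1*(-6059) = 144400 + 6059 = 150459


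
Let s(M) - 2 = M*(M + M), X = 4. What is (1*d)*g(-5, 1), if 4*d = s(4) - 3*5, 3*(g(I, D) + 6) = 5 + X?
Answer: -57/4 ≈ -14.250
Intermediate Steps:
s(M) = 2 + 2*M**2 (s(M) = 2 + M*(M + M) = 2 + M*(2*M) = 2 + 2*M**2)
g(I, D) = -3 (g(I, D) = -6 + (5 + 4)/3 = -6 + (1/3)*9 = -6 + 3 = -3)
d = 19/4 (d = ((2 + 2*4**2) - 3*5)/4 = ((2 + 2*16) - 15)/4 = ((2 + 32) - 15)/4 = (34 - 15)/4 = (1/4)*19 = 19/4 ≈ 4.7500)
(1*d)*g(-5, 1) = (1*(19/4))*(-3) = (19/4)*(-3) = -57/4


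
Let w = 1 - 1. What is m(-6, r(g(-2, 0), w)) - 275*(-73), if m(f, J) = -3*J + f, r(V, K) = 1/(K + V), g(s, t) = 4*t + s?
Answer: 40141/2 ≈ 20071.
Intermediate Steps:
w = 0
g(s, t) = s + 4*t
m(f, J) = f - 3*J
m(-6, r(g(-2, 0), w)) - 275*(-73) = (-6 - 3/(0 + (-2 + 4*0))) - 275*(-73) = (-6 - 3/(0 + (-2 + 0))) + 20075 = (-6 - 3/(0 - 2)) + 20075 = (-6 - 3/(-2)) + 20075 = (-6 - 3*(-½)) + 20075 = (-6 + 3/2) + 20075 = -9/2 + 20075 = 40141/2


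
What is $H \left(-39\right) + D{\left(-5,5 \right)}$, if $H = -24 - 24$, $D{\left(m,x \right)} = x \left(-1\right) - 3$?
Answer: $1864$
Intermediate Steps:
$D{\left(m,x \right)} = -3 - x$ ($D{\left(m,x \right)} = - x - 3 = -3 - x$)
$H = -48$
$H \left(-39\right) + D{\left(-5,5 \right)} = \left(-48\right) \left(-39\right) - 8 = 1872 - 8 = 1864$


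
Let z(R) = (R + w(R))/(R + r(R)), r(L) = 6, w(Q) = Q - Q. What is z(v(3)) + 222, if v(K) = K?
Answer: 667/3 ≈ 222.33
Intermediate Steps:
w(Q) = 0
z(R) = R/(6 + R) (z(R) = (R + 0)/(R + 6) = R/(6 + R))
z(v(3)) + 222 = 3/(6 + 3) + 222 = 3/9 + 222 = 3*(⅑) + 222 = ⅓ + 222 = 667/3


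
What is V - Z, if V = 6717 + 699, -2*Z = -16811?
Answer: -1979/2 ≈ -989.50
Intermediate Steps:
Z = 16811/2 (Z = -½*(-16811) = 16811/2 ≈ 8405.5)
V = 7416
V - Z = 7416 - 1*16811/2 = 7416 - 16811/2 = -1979/2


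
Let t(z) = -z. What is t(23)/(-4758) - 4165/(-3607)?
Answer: 19900031/17162106 ≈ 1.1595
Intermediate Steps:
t(23)/(-4758) - 4165/(-3607) = -1*23/(-4758) - 4165/(-3607) = -23*(-1/4758) - 4165*(-1/3607) = 23/4758 + 4165/3607 = 19900031/17162106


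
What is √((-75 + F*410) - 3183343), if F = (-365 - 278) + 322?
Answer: 2*I*√828757 ≈ 1820.7*I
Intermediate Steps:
F = -321 (F = -643 + 322 = -321)
√((-75 + F*410) - 3183343) = √((-75 - 321*410) - 3183343) = √((-75 - 131610) - 3183343) = √(-131685 - 3183343) = √(-3315028) = 2*I*√828757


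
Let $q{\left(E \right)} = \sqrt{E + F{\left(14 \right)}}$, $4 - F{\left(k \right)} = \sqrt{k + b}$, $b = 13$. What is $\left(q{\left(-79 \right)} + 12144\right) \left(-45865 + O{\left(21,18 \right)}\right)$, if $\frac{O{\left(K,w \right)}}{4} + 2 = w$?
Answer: $-556207344 - 45801 i \sqrt{75 + 3 \sqrt{3}} \approx -5.5621 \cdot 10^{8} - 4.1016 \cdot 10^{5} i$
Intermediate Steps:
$O{\left(K,w \right)} = -8 + 4 w$
$F{\left(k \right)} = 4 - \sqrt{13 + k}$ ($F{\left(k \right)} = 4 - \sqrt{k + 13} = 4 - \sqrt{13 + k}$)
$q{\left(E \right)} = \sqrt{4 + E - 3 \sqrt{3}}$ ($q{\left(E \right)} = \sqrt{E + \left(4 - \sqrt{13 + 14}\right)} = \sqrt{E + \left(4 - \sqrt{27}\right)} = \sqrt{E + \left(4 - 3 \sqrt{3}\right)} = \sqrt{4 + E - 3 \sqrt{3}}$)
$\left(q{\left(-79 \right)} + 12144\right) \left(-45865 + O{\left(21,18 \right)}\right) = \left(\sqrt{4 - 79 - 3 \sqrt{3}} + 12144\right) \left(-45865 + \left(-8 + 4 \cdot 18\right)\right) = \left(\sqrt{-75 - 3 \sqrt{3}} + 12144\right) \left(-45865 + \left(-8 + 72\right)\right) = \left(12144 + \sqrt{-75 - 3 \sqrt{3}}\right) \left(-45865 + 64\right) = \left(12144 + \sqrt{-75 - 3 \sqrt{3}}\right) \left(-45801\right) = -556207344 - 45801 \sqrt{-75 - 3 \sqrt{3}}$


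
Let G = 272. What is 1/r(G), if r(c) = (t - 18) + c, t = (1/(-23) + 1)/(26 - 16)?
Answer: 115/29221 ≈ 0.0039355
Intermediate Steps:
t = 11/115 (t = (-1/23 + 1)/10 = (22/23)*(⅒) = 11/115 ≈ 0.095652)
r(c) = -2059/115 + c (r(c) = (11/115 - 18) + c = -2059/115 + c)
1/r(G) = 1/(-2059/115 + 272) = 1/(29221/115) = 115/29221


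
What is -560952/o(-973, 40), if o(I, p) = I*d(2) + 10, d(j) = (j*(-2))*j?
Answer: -31164/433 ≈ -71.972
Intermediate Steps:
d(j) = -2*j**2 (d(j) = (-2*j)*j = -2*j**2)
o(I, p) = 10 - 8*I (o(I, p) = I*(-2*2**2) + 10 = I*(-2*4) + 10 = I*(-8) + 10 = -8*I + 10 = 10 - 8*I)
-560952/o(-973, 40) = -560952/(10 - 8*(-973)) = -560952/(10 + 7784) = -560952/7794 = -560952*1/7794 = -31164/433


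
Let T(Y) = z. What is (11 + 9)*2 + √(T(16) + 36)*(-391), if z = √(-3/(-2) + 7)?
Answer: 40 - 391*√(144 + 2*√34)/2 ≈ -2399.1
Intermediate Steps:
z = √34/2 (z = √(-3*(-½) + 7) = √(3/2 + 7) = √(17/2) = √34/2 ≈ 2.9155)
T(Y) = √34/2
(11 + 9)*2 + √(T(16) + 36)*(-391) = (11 + 9)*2 + √(√34/2 + 36)*(-391) = 20*2 + √(36 + √34/2)*(-391) = 40 - 391*√(36 + √34/2)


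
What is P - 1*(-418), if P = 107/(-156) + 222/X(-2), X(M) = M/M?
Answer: 99733/156 ≈ 639.31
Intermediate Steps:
X(M) = 1
P = 34525/156 (P = 107/(-156) + 222/1 = 107*(-1/156) + 222*1 = -107/156 + 222 = 34525/156 ≈ 221.31)
P - 1*(-418) = 34525/156 - 1*(-418) = 34525/156 + 418 = 99733/156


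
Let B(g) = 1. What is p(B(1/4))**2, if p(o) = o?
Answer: 1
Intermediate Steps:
p(B(1/4))**2 = 1**2 = 1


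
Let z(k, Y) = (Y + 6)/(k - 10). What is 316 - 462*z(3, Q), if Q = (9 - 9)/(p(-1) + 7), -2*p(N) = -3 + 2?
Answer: 712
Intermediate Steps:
p(N) = 1/2 (p(N) = -(-3 + 2)/2 = -1/2*(-1) = 1/2)
Q = 0 (Q = (9 - 9)/(1/2 + 7) = 0/(15/2) = 0*(2/15) = 0)
z(k, Y) = (6 + Y)/(-10 + k)
316 - 462*z(3, Q) = 316 - 462*(6 + 0)/(-10 + 3) = 316 - 462*6/(-7) = 316 - (-66)*6 = 316 - 462*(-6/7) = 316 + 396 = 712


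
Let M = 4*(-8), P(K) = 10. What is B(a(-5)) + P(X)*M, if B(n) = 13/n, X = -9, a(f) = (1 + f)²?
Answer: -5107/16 ≈ -319.19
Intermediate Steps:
M = -32
B(a(-5)) + P(X)*M = 13/((1 - 5)²) + 10*(-32) = 13/((-4)²) - 320 = 13/16 - 320 = -5107/16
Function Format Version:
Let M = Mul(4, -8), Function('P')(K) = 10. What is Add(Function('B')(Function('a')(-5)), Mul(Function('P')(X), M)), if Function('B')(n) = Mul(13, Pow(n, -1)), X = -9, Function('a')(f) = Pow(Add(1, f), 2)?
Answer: Rational(-5107, 16) ≈ -319.19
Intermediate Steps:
M = -32
Add(Function('B')(Function('a')(-5)), Mul(Function('P')(X), M)) = Add(Mul(13, Pow(Pow(Add(1, -5), 2), -1)), Mul(10, -32)) = Add(Mul(13, Pow(Pow(-4, 2), -1)), -320) = Add(Mul(13, Pow(16, -1)), -320) = Add(Mul(13, Rational(1, 16)), -320) = Add(Rational(13, 16), -320) = Rational(-5107, 16)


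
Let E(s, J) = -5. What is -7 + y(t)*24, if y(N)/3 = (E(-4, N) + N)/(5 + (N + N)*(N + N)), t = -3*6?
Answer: -10763/1301 ≈ -8.2729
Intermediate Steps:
t = -18
y(N) = 3*(-5 + N)/(5 + 4*N**2) (y(N) = 3*((-5 + N)/(5 + (N + N)*(N + N))) = 3*((-5 + N)/(5 + (2*N)*(2*N))) = 3*((-5 + N)/(5 + 4*N**2)) = 3*(-5 + N)/(5 + 4*N**2))
-7 + y(t)*24 = -7 + (3*(-5 - 18)/(5 + 4*(-18)**2))*24 = -7 + (3*(-23)/(5 + 4*324))*24 = -7 + (3*(-23)/(5 + 1296))*24 = -7 + (3*(-23)/1301)*24 = -7 + (3*(1/1301)*(-23))*24 = -7 - 69/1301*24 = -7 - 1656/1301 = -10763/1301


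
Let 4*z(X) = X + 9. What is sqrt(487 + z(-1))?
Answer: sqrt(489) ≈ 22.113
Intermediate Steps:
z(X) = 9/4 + X/4 (z(X) = (X + 9)/4 = (9 + X)/4 = 9/4 + X/4)
sqrt(487 + z(-1)) = sqrt(487 + (9/4 + (1/4)*(-1))) = sqrt(487 + (9/4 - 1/4)) = sqrt(487 + 2) = sqrt(489)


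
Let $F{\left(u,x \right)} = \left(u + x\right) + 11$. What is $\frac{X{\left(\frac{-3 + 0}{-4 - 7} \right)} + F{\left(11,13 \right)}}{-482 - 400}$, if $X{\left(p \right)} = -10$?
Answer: $- \frac{25}{882} \approx -0.028345$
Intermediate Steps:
$F{\left(u,x \right)} = 11 + u + x$
$\frac{X{\left(\frac{-3 + 0}{-4 - 7} \right)} + F{\left(11,13 \right)}}{-482 - 400} = \frac{-10 + \left(11 + 11 + 13\right)}{-482 - 400} = \frac{-10 + 35}{-882} = 25 \left(- \frac{1}{882}\right) = - \frac{25}{882}$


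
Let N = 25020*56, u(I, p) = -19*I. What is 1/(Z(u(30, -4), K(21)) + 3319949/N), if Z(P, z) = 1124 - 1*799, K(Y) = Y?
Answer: 1401120/458683949 ≈ 0.0030547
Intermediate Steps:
Z(P, z) = 325 (Z(P, z) = 1124 - 799 = 325)
N = 1401120
1/(Z(u(30, -4), K(21)) + 3319949/N) = 1/(325 + 3319949/1401120) = 1/(458683949/1401120) = 1401120/458683949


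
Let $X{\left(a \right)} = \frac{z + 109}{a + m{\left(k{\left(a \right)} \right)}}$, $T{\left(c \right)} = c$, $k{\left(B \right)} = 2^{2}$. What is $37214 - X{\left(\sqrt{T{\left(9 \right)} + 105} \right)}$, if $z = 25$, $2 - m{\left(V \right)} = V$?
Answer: $\frac{2046636}{55} - \frac{67 \sqrt{114}}{55} \approx 37199.0$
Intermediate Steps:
$k{\left(B \right)} = 4$
$m{\left(V \right)} = 2 - V$
$X{\left(a \right)} = \frac{134}{-2 + a}$ ($X{\left(a \right)} = \frac{25 + 109}{a + \left(2 - 4\right)} = \frac{134}{a + \left(2 - 4\right)} = \frac{134}{a - 2} = \frac{134}{-2 + a}$)
$37214 - X{\left(\sqrt{T{\left(9 \right)} + 105} \right)} = 37214 - \frac{134}{-2 + \sqrt{9 + 105}} = 37214 - \frac{134}{-2 + \sqrt{114}}$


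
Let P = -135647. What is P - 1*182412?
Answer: -318059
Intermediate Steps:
P - 1*182412 = -135647 - 1*182412 = -135647 - 182412 = -318059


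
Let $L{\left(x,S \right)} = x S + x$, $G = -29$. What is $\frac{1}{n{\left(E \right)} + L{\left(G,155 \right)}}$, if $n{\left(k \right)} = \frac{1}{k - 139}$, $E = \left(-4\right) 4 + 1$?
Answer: $- \frac{154}{696697} \approx -0.00022104$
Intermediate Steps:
$E = -15$ ($E = -16 + 1 = -15$)
$L{\left(x,S \right)} = x + S x$ ($L{\left(x,S \right)} = S x + x = x + S x$)
$n{\left(k \right)} = \frac{1}{-139 + k}$
$\frac{1}{n{\left(E \right)} + L{\left(G,155 \right)}} = \frac{1}{\frac{1}{-139 - 15} - 29 \left(1 + 155\right)} = \frac{1}{\frac{1}{-154} - 4524} = \frac{1}{- \frac{1}{154} - 4524} = \frac{1}{- \frac{696697}{154}} = - \frac{154}{696697}$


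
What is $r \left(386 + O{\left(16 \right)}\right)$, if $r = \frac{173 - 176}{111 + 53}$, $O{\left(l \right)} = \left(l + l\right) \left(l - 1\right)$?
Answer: $- \frac{1299}{82} \approx -15.841$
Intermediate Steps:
$O{\left(l \right)} = 2 l \left(-1 + l\right)$
$r = - \frac{3}{164} \approx -0.018293$
$r \left(386 + O{\left(16 \right)}\right) = - \frac{3 \left(386 + 2 \cdot 16 \left(-1 + 16\right)\right)}{164} = - \frac{3 \left(386 + 2 \cdot 16 \cdot 15\right)}{164} = - \frac{3 \left(386 + 480\right)}{164} = \left(- \frac{3}{164}\right) 866 = - \frac{1299}{82}$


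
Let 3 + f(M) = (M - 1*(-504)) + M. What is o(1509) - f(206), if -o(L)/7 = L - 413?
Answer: -8585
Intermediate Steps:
f(M) = 501 + 2*M (f(M) = -3 + ((M - 1*(-504)) + M) = -3 + ((M + 504) + M) = -3 + ((504 + M) + M) = -3 + (504 + 2*M) = 501 + 2*M)
o(L) = 2891 - 7*L (o(L) = -7*(L - 413) = -7*(-413 + L) = 2891 - 7*L)
o(1509) - f(206) = (2891 - 7*1509) - (501 + 2*206) = (2891 - 10563) - (501 + 412) = -7672 - 1*913 = -7672 - 913 = -8585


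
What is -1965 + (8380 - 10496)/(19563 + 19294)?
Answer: -76356121/38857 ≈ -1965.1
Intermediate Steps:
-1965 + (8380 - 10496)/(19563 + 19294) = -1965 - 2116/38857 = -76356121/38857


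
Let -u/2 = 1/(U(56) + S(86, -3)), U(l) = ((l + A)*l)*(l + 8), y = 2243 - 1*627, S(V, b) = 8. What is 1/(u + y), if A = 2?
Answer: 103940/167967039 ≈ 0.00061881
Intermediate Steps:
y = 1616 (y = 2243 - 627 = 1616)
U(l) = l*(2 + l)*(8 + l) (U(l) = ((l + 2)*l)*(l + 8) = ((2 + l)*l)*(8 + l) = (l*(2 + l))*(8 + l) = l*(2 + l)*(8 + l))
u = -1/103940 (u = -2/(56*(16 + 56² + 10*56) + 8) = -2/(56*(16 + 3136 + 560) + 8) = -2/(56*3712 + 8) = -2/(207872 + 8) = -2/207880 = -2*1/207880 = -1/103940 ≈ -9.6209e-6)
1/(u + y) = 1/(-1/103940 + 1616) = 1/(167967039/103940) = 103940/167967039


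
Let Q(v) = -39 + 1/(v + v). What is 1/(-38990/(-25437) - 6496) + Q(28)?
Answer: -25759464637/660799048 ≈ -38.982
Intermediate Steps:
Q(v) = -39 + 1/(2*v)
1/(-38990/(-25437) - 6496) + Q(28) = 1/(-38990/(-25437) - 6496) + (-39 + (½)/28) = 1/(-38990*(-1/25437) - 6496) + (-39 + (½)*(1/28)) = 1/(38990/25437 - 6496) + (-39 + 1/56) = 1/(-165199762/25437) - 2183/56 = -25437/165199762 - 2183/56 = -25759464637/660799048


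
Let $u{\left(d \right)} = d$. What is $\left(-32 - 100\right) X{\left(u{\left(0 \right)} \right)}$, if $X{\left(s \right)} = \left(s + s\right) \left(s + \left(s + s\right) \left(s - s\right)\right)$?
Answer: $0$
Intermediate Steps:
$X{\left(s \right)} = 2 s^{2}$ ($X{\left(s \right)} = 2 s \left(s + 2 s 0\right) = 2 s \left(s + 0\right) = 2 s s = 2 s^{2}$)
$\left(-32 - 100\right) X{\left(u{\left(0 \right)} \right)} = \left(-32 - 100\right) 2 \cdot 0^{2} = - 132 \cdot 2 \cdot 0 = \left(-132\right) 0 = 0$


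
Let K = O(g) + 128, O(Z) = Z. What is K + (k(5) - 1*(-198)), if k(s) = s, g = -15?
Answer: 316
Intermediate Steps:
K = 113 (K = -15 + 128 = 113)
K + (k(5) - 1*(-198)) = 113 + (5 - 1*(-198)) = 113 + (5 + 198) = 113 + 203 = 316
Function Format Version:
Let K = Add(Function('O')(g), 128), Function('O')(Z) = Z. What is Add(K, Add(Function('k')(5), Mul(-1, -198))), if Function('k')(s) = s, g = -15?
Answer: 316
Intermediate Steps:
K = 113 (K = Add(-15, 128) = 113)
Add(K, Add(Function('k')(5), Mul(-1, -198))) = Add(113, Add(5, Mul(-1, -198))) = Add(113, Add(5, 198)) = Add(113, 203) = 316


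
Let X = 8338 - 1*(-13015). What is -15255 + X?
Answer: 6098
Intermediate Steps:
X = 21353 (X = 8338 + 13015 = 21353)
-15255 + X = -15255 + 21353 = 6098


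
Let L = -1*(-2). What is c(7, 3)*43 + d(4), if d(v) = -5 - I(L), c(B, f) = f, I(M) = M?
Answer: 122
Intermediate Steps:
L = 2
d(v) = -7 (d(v) = -5 - 1*2 = -5 - 2 = -7)
c(7, 3)*43 + d(4) = 3*43 - 7 = 129 - 7 = 122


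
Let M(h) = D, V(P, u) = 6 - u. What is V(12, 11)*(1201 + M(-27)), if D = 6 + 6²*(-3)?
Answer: -5495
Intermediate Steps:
D = -102 (D = 6 + 36*(-3) = 6 - 108 = -102)
M(h) = -102
V(12, 11)*(1201 + M(-27)) = (6 - 1*11)*(1201 - 102) = (6 - 11)*1099 = -5*1099 = -5495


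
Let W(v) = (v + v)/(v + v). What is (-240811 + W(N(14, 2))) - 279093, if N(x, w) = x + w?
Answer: -519903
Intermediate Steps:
N(x, w) = w + x
W(v) = 1 (W(v) = (2*v)/((2*v)) = (2*v)*(1/(2*v)) = 1)
(-240811 + W(N(14, 2))) - 279093 = (-240811 + 1) - 279093 = -240810 - 279093 = -519903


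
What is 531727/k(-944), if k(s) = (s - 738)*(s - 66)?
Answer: 531727/1698820 ≈ 0.31300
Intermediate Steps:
k(s) = (-738 + s)*(-66 + s)
531727/k(-944) = 531727/(48708 + (-944)² - 804*(-944)) = 531727/(48708 + 891136 + 758976) = 531727/1698820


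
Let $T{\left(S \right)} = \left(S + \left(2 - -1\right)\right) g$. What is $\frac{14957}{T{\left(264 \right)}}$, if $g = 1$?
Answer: $\frac{14957}{267} \approx 56.019$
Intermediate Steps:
$T{\left(S \right)} = 3 + S$ ($T{\left(S \right)} = \left(S + \left(2 - -1\right)\right) 1 = \left(S + \left(2 + 1\right)\right) 1 = \left(S + 3\right) 1 = \left(3 + S\right) 1 = 3 + S$)
$\frac{14957}{T{\left(264 \right)}} = \frac{14957}{3 + 264} = \frac{14957}{267}$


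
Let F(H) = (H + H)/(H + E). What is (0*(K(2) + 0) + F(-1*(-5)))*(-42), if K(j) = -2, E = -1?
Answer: -105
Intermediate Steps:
F(H) = 2*H/(-1 + H) (F(H) = (H + H)/(H - 1) = (2*H)/(-1 + H) = 2*H/(-1 + H))
(0*(K(2) + 0) + F(-1*(-5)))*(-42) = (0*(-2 + 0) + 2*(-1*(-5))/(-1 - 1*(-5)))*(-42) = (0*(-2) + 2*5/(-1 + 5))*(-42) = (0 + 2*5/4)*(-42) = (0 + 2*5*(¼))*(-42) = (0 + 5/2)*(-42) = (5/2)*(-42) = -105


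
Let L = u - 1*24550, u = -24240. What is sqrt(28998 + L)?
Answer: 4*I*sqrt(1237) ≈ 140.68*I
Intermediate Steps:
L = -48790 (L = -24240 - 1*24550 = -24240 - 24550 = -48790)
sqrt(28998 + L) = sqrt(28998 - 48790) = sqrt(-19792) = 4*I*sqrt(1237)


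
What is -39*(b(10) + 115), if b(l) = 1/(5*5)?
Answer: -112164/25 ≈ -4486.6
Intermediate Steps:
b(l) = 1/25
-39*(b(10) + 115) = -39*(1/25 + 115) = -39*2876/25 = -112164/25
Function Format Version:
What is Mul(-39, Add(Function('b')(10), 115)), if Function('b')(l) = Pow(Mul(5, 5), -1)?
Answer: Rational(-112164, 25) ≈ -4486.6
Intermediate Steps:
Function('b')(l) = Rational(1, 25) (Function('b')(l) = Pow(25, -1) = Rational(1, 25))
Mul(-39, Add(Function('b')(10), 115)) = Mul(-39, Add(Rational(1, 25), 115)) = Mul(-39, Rational(2876, 25)) = Rational(-112164, 25)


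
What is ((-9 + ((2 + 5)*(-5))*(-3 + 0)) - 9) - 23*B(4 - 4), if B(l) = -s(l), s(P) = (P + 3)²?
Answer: 294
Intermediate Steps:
s(P) = (3 + P)²
B(l) = -(3 + l)²
((-9 + ((2 + 5)*(-5))*(-3 + 0)) - 9) - 23*B(4 - 4) = ((-9 + ((2 + 5)*(-5))*(-3 + 0)) - 9) - (-23)*(3 + (4 - 4))² = ((-9 + (7*(-5))*(-3)) - 9) - (-23)*(3 + 0)² = ((-9 - 35*(-3)) - 9) - (-23)*3² = ((-9 + 105) - 9) - (-23)*9 = (96 - 9) - 23*(-9) = 87 + 207 = 294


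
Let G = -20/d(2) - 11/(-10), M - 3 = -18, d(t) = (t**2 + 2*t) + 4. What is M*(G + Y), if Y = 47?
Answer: -1393/2 ≈ -696.50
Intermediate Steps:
d(t) = 4 + t**2 + 2*t
M = -15 (M = 3 - 18 = -15)
G = -17/30 (G = -20/(4 + 2**2 + 2*2) - 11/(-10) = -20/(4 + 4 + 4) - 11*(-1/10) = -20/12 + 11/10 = -20*1/12 + 11/10 = -5/3 + 11/10 = -17/30 ≈ -0.56667)
M*(G + Y) = -15*(-17/30 + 47) = -15*1393/30 = -1393/2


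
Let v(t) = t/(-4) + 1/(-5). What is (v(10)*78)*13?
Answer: -13689/5 ≈ -2737.8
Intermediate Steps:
v(t) = -⅕ - t/4 (v(t) = t*(-¼) + 1*(-⅕) = -t/4 - ⅕ = -⅕ - t/4)
(v(10)*78)*13 = ((-⅕ - ¼*10)*78)*13 = ((-⅕ - 5/2)*78)*13 = -27/10*78*13 = -1053/5*13 = -13689/5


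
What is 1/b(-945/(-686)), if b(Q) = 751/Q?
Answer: 135/73598 ≈ 0.0018343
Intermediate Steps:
1/b(-945/(-686)) = 1/(751/((-945/(-686)))) = 1/(751/((-945*(-1/686)))) = 1/(751/(135/98)) = 1/(751*(98/135)) = 1/(73598/135) = 135/73598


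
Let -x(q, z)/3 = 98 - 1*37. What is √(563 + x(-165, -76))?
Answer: 2*√95 ≈ 19.494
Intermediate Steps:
x(q, z) = -183 (x(q, z) = -3*(98 - 1*37) = -3*(98 - 37) = -3*61 = -183)
√(563 + x(-165, -76)) = √(563 - 183) = √380 = 2*√95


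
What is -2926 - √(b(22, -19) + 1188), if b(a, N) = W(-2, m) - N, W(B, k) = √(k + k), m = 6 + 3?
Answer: -2926 - √(1207 + 3*√2) ≈ -2960.8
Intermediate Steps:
m = 9
W(B, k) = √2*√k (W(B, k) = √(2*k) = √2*√k)
b(a, N) = -N + 3*√2 (b(a, N) = √2*√9 - N = √2*3 - N = 3*√2 - N = -N + 3*√2)
-2926 - √(b(22, -19) + 1188) = -2926 - √((-1*(-19) + 3*√2) + 1188) = -2926 - √((19 + 3*√2) + 1188) = -2926 - √(1207 + 3*√2)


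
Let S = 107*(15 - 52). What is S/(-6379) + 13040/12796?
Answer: 33460381/20406421 ≈ 1.6397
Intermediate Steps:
S = -3959 (S = 107*(-37) = -3959)
S/(-6379) + 13040/12796 = -3959/(-6379) + 13040/12796 = -3959*(-1/6379) + 13040*(1/12796) = 3959/6379 + 3260/3199 = 33460381/20406421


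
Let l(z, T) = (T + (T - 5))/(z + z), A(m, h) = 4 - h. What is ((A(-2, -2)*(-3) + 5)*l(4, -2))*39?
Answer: 4563/8 ≈ 570.38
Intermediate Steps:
l(z, T) = (-5 + 2*T)/(2*z) (l(z, T) = (T + (-5 + T))/((2*z)) = (-5 + 2*T)*(1/(2*z)) = (-5 + 2*T)/(2*z))
((A(-2, -2)*(-3) + 5)*l(4, -2))*39 = (((4 - 1*(-2))*(-3) + 5)*((-5/2 - 2)/4))*39 = (((4 + 2)*(-3) + 5)*((1/4)*(-9/2)))*39 = ((6*(-3) + 5)*(-9/8))*39 = ((-18 + 5)*(-9/8))*39 = -13*(-9/8)*39 = (117/8)*39 = 4563/8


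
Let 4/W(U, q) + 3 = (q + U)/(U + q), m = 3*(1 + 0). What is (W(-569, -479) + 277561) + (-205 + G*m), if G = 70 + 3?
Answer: 277573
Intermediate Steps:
G = 73
m = 3 (m = 3*1 = 3)
W(U, q) = -2 (W(U, q) = 4/(-3 + (q + U)/(U + q)) = 4/(-3 + (U + q)/(U + q)) = 4/(-3 + 1) = 4/(-2) = 4*(-½) = -2)
(W(-569, -479) + 277561) + (-205 + G*m) = (-2 + 277561) + (-205 + 73*3) = 277559 + (-205 + 219) = 277559 + 14 = 277573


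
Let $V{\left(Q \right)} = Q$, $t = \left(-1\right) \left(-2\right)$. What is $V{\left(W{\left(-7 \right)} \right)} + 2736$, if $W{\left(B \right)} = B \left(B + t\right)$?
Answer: $2771$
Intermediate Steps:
$t = 2$
$W{\left(B \right)} = B \left(2 + B\right)$ ($W{\left(B \right)} = B \left(B + 2\right) = B \left(2 + B\right)$)
$V{\left(W{\left(-7 \right)} \right)} + 2736 = - 7 \left(2 - 7\right) + 2736 = \left(-7\right) \left(-5\right) + 2736 = 35 + 2736 = 2771$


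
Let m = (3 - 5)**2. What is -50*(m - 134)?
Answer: 6500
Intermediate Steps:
m = 4 (m = (-2)**2 = 4)
-50*(m - 134) = -50*(4 - 134) = -50*(-130) = 6500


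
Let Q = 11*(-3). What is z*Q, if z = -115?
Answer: 3795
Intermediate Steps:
Q = -33
z*Q = -115*(-33) = 3795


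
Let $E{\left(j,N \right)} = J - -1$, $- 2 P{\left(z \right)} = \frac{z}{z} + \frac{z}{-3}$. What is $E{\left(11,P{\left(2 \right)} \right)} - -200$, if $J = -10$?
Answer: $191$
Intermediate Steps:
$P{\left(z \right)} = - \frac{1}{2} + \frac{z}{6}$ ($P{\left(z \right)} = - \frac{\frac{z}{z} + \frac{z}{-3}}{2} = - \frac{1 + z \left(- \frac{1}{3}\right)}{2} = - \frac{1 - \frac{z}{3}}{2} = - \frac{1}{2} + \frac{z}{6}$)
$E{\left(j,N \right)} = -9$ ($E{\left(j,N \right)} = -10 - -1 = -10 + 1 = -9$)
$E{\left(11,P{\left(2 \right)} \right)} - -200 = -9 - -200 = -9 + 200 = 191$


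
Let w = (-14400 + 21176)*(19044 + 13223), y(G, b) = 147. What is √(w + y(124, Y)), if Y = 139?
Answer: √218641339 ≈ 14787.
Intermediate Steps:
w = 218641192 (w = 6776*32267 = 218641192)
√(w + y(124, Y)) = √(218641192 + 147) = √218641339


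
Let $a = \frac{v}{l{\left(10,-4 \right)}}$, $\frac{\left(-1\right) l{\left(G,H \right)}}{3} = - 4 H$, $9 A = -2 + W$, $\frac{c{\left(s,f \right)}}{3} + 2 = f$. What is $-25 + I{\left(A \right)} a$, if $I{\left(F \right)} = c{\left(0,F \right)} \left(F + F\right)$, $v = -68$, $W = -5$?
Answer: $- \frac{1075}{162} \approx -6.6358$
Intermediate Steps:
$c{\left(s,f \right)} = -6 + 3 f$
$A = - \frac{7}{9}$ ($A = \frac{-2 - 5}{9} = \frac{1}{9} \left(-7\right) = - \frac{7}{9} \approx -0.77778$)
$I{\left(F \right)} = 2 F \left(-6 + 3 F\right)$ ($I{\left(F \right)} = \left(-6 + 3 F\right) \left(F + F\right) = \left(-6 + 3 F\right) 2 F = 2 F \left(-6 + 3 F\right)$)
$l{\left(G,H \right)} = 12 H$ ($l{\left(G,H \right)} = - 3 \left(- 4 H\right) = 12 H$)
$a = \frac{17}{12}$ ($a = - \frac{68}{12 \left(-4\right)} = - \frac{68}{-48} = \left(-68\right) \left(- \frac{1}{48}\right) = \frac{17}{12} \approx 1.4167$)
$-25 + I{\left(A \right)} a = -25 + 6 \left(- \frac{7}{9}\right) \left(-2 - \frac{7}{9}\right) \frac{17}{12} = -25 + 6 \left(- \frac{7}{9}\right) \left(- \frac{25}{9}\right) \frac{17}{12} = -25 + \frac{350}{27} \cdot \frac{17}{12} = -25 + \frac{2975}{162} = - \frac{1075}{162}$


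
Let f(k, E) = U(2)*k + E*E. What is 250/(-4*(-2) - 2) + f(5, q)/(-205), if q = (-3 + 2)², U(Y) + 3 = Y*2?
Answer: 25607/615 ≈ 41.637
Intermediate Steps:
U(Y) = -3 + 2*Y (U(Y) = -3 + Y*2 = -3 + 2*Y)
q = 1 (q = (-1)² = 1)
f(k, E) = k + E² (f(k, E) = (-3 + 2*2)*k + E*E = (-3 + 4)*k + E² = 1*k + E² = k + E²)
250/(-4*(-2) - 2) + f(5, q)/(-205) = 250/(-4*(-2) - 2) + (5 + 1²)/(-205) = 250/(8 - 2) + (5 + 1)*(-1/205) = 250/6 + 6*(-1/205) = 250*(⅙) - 6/205 = 125/3 - 6/205 = 25607/615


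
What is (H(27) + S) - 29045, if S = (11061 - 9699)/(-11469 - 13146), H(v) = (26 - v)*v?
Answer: -238536214/8205 ≈ -29072.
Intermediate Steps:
H(v) = v*(26 - v)
S = -454/8205 (S = 1362/(-24615) = 1362*(-1/24615) = -454/8205 ≈ -0.055332)
(H(27) + S) - 29045 = (27*(26 - 1*27) - 454/8205) - 29045 = (27*(26 - 27) - 454/8205) - 29045 = (27*(-1) - 454/8205) - 29045 = (-27 - 454/8205) - 29045 = -221989/8205 - 29045 = -238536214/8205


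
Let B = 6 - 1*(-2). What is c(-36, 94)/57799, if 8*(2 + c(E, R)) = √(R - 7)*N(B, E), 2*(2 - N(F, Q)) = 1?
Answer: -2/57799 + 3*√87/924784 ≈ -4.3446e-6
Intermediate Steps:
B = 8 (B = 6 + 2 = 8)
N(F, Q) = 3/2 (N(F, Q) = 2 - ½*1 = 2 - ½ = 3/2)
c(E, R) = -2 + 3*√(-7 + R)/16 (c(E, R) = -2 + (√(R - 7)*(3/2))/8 = -2 + (√(-7 + R)*(3/2))/8 = -2 + (3*√(-7 + R)/2)/8 = -2 + 3*√(-7 + R)/16)
c(-36, 94)/57799 = (-2 + 3*√(-7 + 94)/16)/57799 = (-2 + 3*√87/16)*(1/57799) = -2/57799 + 3*√87/924784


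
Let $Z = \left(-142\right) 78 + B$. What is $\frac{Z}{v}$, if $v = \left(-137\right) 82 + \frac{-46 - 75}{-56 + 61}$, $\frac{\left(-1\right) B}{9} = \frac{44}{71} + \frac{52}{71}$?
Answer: $\frac{3936300}{3996661} \approx 0.9849$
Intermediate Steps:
$B = - \frac{864}{71}$ ($B = - 9 \left(\frac{44}{71} + \frac{52}{71}\right) = \left(-9\right) \frac{96}{71} = - \frac{864}{71} \approx -12.169$)
$Z = - \frac{787260}{71}$ ($Z = \left(-142\right) 78 - \frac{864}{71} = -11076 - \frac{864}{71} = - \frac{787260}{71} \approx -11088.0$)
$v = - \frac{56291}{5}$ ($v = -11234 - \frac{121}{5} = - \frac{56291}{5} \approx -11258.0$)
$\frac{Z}{v} = - \frac{787260}{71 \left(- \frac{56291}{5}\right)} = \left(- \frac{787260}{71}\right) \left(- \frac{5}{56291}\right) = \frac{3936300}{3996661}$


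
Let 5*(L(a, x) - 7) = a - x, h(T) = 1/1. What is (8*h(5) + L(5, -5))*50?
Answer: 850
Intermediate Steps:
h(T) = 1
L(a, x) = 7 - x/5 + a/5 (L(a, x) = 7 + (a - x)/5 = 7 + (-x/5 + a/5) = 7 - x/5 + a/5)
(8*h(5) + L(5, -5))*50 = (8*1 + (7 - 1/5*(-5) + (1/5)*5))*50 = (8 + (7 + 1 + 1))*50 = (8 + 9)*50 = 17*50 = 850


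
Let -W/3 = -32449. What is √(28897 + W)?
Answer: 2*√31561 ≈ 355.31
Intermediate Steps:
W = 97347 (W = -3*(-32449) = 97347)
√(28897 + W) = √(28897 + 97347) = √126244 = 2*√31561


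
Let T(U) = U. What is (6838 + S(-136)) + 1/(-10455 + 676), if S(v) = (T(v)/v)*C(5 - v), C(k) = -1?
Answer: 66859022/9779 ≈ 6837.0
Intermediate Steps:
S(v) = -1 (S(v) = (v/v)*(-1) = 1*(-1) = -1)
(6838 + S(-136)) + 1/(-10455 + 676) = (6838 - 1) + 1/(-10455 + 676) = 6837 + 1/(-9779) = 6837 - 1/9779 = 66859022/9779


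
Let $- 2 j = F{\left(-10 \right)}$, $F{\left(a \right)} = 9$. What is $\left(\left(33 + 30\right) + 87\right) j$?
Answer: $-675$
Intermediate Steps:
$j = - \frac{9}{2}$ ($j = \left(- \frac{1}{2}\right) 9 = - \frac{9}{2} \approx -4.5$)
$\left(\left(33 + 30\right) + 87\right) j = \left(\left(33 + 30\right) + 87\right) \left(- \frac{9}{2}\right) = \left(63 + 87\right) \left(- \frac{9}{2}\right) = 150 \left(- \frac{9}{2}\right) = -675$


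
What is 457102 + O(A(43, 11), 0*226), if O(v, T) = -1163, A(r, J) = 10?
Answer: 455939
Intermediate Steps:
457102 + O(A(43, 11), 0*226) = 457102 - 1163 = 455939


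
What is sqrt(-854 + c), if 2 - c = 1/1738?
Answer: I*sqrt(2573590426)/1738 ≈ 29.189*I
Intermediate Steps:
c = 3475/1738 (c = 2 - 1/1738 = 3475/1738 ≈ 1.9994)
sqrt(-854 + c) = sqrt(-854 + 3475/1738) = sqrt(-1480777/1738) = I*sqrt(2573590426)/1738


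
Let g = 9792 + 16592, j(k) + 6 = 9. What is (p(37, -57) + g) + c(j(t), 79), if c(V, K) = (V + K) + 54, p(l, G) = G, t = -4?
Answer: 26463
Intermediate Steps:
j(k) = 3 (j(k) = -6 + 9 = 3)
c(V, K) = 54 + K + V (c(V, K) = (K + V) + 54 = 54 + K + V)
g = 26384
(p(37, -57) + g) + c(j(t), 79) = (-57 + 26384) + (54 + 79 + 3) = 26327 + 136 = 26463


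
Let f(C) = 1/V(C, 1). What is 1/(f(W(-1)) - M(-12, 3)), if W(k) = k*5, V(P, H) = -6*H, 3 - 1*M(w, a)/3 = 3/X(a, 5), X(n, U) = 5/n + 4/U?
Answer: -222/1225 ≈ -0.18122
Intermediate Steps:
X(n, U) = 4/U + 5/n
M(w, a) = 9 - 9/(⅘ + 5/a) (M(w, a) = 9 - 9/(4/5 + 5/a) = 9 - 9/(4*(⅕) + 5/a) = 9 - 9/(⅘ + 5/a))
W(k) = 5*k
f(C) = -⅙ (f(C) = 1/(-6*1) = 1/(-6) = -⅙)
1/(f(W(-1)) - M(-12, 3)) = 1/(-⅙ - 9*(25 - 1*3)/(25 + 4*3)) = 1/(-⅙ - 9*(25 - 3)/(25 + 12)) = 1/(-⅙ - 9*22/37) = 1/(-⅙ - 1*198/37) = 1/(-⅙ - 198/37) = 1/(-1225/222) = -222/1225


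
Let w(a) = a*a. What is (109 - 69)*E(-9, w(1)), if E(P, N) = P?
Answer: -360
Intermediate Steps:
w(a) = a²
(109 - 69)*E(-9, w(1)) = (109 - 69)*(-9) = 40*(-9) = -360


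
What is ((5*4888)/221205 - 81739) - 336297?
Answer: -18494325788/44241 ≈ -4.1804e+5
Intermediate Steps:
((5*4888)/221205 - 81739) - 336297 = (24440*(1/221205) - 81739) - 336297 = (4888/44241 - 81739) - 336297 = -3616210211/44241 - 336297 = -18494325788/44241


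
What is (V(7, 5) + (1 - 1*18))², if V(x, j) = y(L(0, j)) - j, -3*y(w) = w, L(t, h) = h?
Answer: 5041/9 ≈ 560.11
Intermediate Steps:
y(w) = -w/3
V(x, j) = -4*j/3 (V(x, j) = -j/3 - j = -4*j/3)
(V(7, 5) + (1 - 1*18))² = (-4/3*5 + (1 - 1*18))² = (-20/3 + (1 - 18))² = (-20/3 - 17)² = (-71/3)² = 5041/9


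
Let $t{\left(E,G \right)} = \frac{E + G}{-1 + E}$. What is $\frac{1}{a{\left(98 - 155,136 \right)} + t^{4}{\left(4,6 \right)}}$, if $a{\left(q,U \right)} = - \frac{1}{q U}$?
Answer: $\frac{209304}{25840027} \approx 0.0081$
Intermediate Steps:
$t{\left(E,G \right)} = \frac{E + G}{-1 + E}$
$a{\left(q,U \right)} = - \frac{1}{U q}$
$\frac{1}{a{\left(98 - 155,136 \right)} + t^{4}{\left(4,6 \right)}} = \frac{1}{- \frac{1}{136 \left(98 - 155\right)} + \left(\frac{4 + 6}{-1 + 4}\right)^{4}} = \frac{1}{\left(-1\right) \frac{1}{136} \frac{1}{-57} + \left(\frac{1}{3} \cdot 10\right)^{4}} = \frac{1}{\left(-1\right) \frac{1}{136} \left(- \frac{1}{57}\right) + \left(\frac{1}{3} \cdot 10\right)^{4}} = \frac{1}{\frac{1}{7752} + \left(\frac{10}{3}\right)^{4}} = \frac{1}{\frac{1}{7752} + \frac{10000}{81}} = \frac{1}{\frac{25840027}{209304}} = \frac{209304}{25840027}$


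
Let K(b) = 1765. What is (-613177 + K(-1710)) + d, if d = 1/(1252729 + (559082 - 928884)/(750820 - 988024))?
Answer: -90841363158731106/148576349759 ≈ -6.1141e+5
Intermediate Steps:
d = 118602/148576349759 (d = 1/(1252729 - 369802/(-237204)) = 1/(1252729 - 369802*(-1/237204)) = 1/(1252729 + 184901/118602) = 1/(148576349759/118602) = 118602/148576349759 ≈ 7.9826e-7)
(-613177 + K(-1710)) + d = (-613177 + 1765) + 118602/148576349759 = -611412 + 118602/148576349759 = -90841363158731106/148576349759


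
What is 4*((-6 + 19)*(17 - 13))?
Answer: 208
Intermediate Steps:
4*((-6 + 19)*(17 - 13)) = 4*(13*4) = 4*52 = 208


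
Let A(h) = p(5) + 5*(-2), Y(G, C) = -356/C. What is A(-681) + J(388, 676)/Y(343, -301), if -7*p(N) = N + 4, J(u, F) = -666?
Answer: -715693/1246 ≈ -574.39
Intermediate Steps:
p(N) = -4/7 - N/7 (p(N) = -(N + 4)/7 = -(4 + N)/7 = -4/7 - N/7)
A(h) = -79/7 (A(h) = (-4/7 - ⅐*5) + 5*(-2) = (-4/7 - 5/7) - 10 = -9/7 - 10 = -79/7)
A(-681) + J(388, 676)/Y(343, -301) = -79/7 - 666/((-356/(-301))) = -79/7 - 666/((-356*(-1/301))) = -79/7 - 666/356/301 = -79/7 - 666*301/356 = -79/7 - 100233/178 = -715693/1246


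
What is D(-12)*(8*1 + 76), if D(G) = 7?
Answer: 588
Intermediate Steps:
D(-12)*(8*1 + 76) = 7*(8*1 + 76) = 7*(8 + 76) = 7*84 = 588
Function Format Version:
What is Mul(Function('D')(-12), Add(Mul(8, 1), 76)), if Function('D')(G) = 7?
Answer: 588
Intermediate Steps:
Mul(Function('D')(-12), Add(Mul(8, 1), 76)) = Mul(7, Add(Mul(8, 1), 76)) = Mul(7, Add(8, 76)) = Mul(7, 84) = 588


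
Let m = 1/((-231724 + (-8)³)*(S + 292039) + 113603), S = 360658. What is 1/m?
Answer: -151579626889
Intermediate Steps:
m = -1/151579626889 (m = 1/((-231724 + (-8)³)*(360658 + 292039) + 113603) = 1/((-231724 - 512)*652697 + 113603) = 1/(-232236*652697 + 113603) = 1/(-151579740492 + 113603) = 1/(-151579626889) = -1/151579626889 ≈ -6.5972e-12)
1/m = 1/(-1/151579626889) = -151579626889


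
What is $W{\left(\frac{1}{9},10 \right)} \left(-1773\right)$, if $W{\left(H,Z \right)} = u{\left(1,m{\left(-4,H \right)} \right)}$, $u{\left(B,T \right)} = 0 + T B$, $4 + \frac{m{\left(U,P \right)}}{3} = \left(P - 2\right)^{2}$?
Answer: $\frac{6895}{3} \approx 2298.3$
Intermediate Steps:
$m{\left(U,P \right)} = -12 + 3 \left(-2 + P\right)^{2}$ ($m{\left(U,P \right)} = -12 + 3 \left(P - 2\right)^{2} = -12 + 3 \left(-2 + P\right)^{2}$)
$u{\left(B,T \right)} = B T$ ($u{\left(B,T \right)} = 0 + B T = B T$)
$W{\left(H,Z \right)} = 3 H \left(-4 + H\right)$ ($W{\left(H,Z \right)} = 1 \cdot 3 H \left(-4 + H\right) = 3 H \left(-4 + H\right)$)
$W{\left(\frac{1}{9},10 \right)} \left(-1773\right) = \frac{3 \left(-4 + \frac{1}{9}\right)}{9} \left(-1773\right) = 3 \cdot \frac{1}{9} \left(-4 + \frac{1}{9}\right) \left(-1773\right) = 3 \cdot \frac{1}{9} \left(- \frac{35}{9}\right) \left(-1773\right) = \left(- \frac{35}{27}\right) \left(-1773\right) = \frac{6895}{3}$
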